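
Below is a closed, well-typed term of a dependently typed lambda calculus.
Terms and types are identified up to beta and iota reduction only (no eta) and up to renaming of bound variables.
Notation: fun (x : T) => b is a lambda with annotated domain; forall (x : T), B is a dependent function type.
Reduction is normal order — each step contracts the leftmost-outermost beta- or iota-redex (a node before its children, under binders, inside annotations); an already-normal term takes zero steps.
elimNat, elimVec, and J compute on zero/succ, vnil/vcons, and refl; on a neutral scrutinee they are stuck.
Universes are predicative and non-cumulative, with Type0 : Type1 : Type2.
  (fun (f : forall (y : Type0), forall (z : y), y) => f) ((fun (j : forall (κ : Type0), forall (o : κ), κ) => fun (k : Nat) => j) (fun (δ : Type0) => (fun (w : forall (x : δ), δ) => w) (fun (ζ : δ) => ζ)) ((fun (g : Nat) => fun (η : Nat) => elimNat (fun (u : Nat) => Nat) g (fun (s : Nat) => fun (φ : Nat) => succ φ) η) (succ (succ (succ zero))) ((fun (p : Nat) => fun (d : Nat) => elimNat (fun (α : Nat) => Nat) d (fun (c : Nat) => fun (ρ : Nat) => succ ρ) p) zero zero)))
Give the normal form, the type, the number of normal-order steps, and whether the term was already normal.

normal form:
  fun (f : Type0) => fun (y : f) => y
the term's type:
  forall (f : Type0), forall (y : f), f
reduction steps (normal order): 4
started in normal form: no
first redex: a beta-redex


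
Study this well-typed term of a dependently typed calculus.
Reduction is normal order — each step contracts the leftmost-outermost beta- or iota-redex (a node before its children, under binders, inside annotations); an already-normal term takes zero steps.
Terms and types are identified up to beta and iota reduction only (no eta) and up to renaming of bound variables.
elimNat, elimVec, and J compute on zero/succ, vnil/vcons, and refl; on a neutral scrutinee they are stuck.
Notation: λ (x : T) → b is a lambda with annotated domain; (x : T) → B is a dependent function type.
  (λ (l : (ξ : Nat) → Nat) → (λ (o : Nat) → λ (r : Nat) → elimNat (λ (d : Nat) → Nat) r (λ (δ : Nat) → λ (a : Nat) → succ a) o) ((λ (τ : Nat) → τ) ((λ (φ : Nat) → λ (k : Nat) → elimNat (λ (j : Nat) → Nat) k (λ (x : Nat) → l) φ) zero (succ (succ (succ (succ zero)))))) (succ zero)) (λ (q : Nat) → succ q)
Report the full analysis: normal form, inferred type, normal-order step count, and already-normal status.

resulting normal form:
  succ (succ (succ (succ (succ zero))))
inferred type:
  Nat
normal-order step count: 20
term was already normal: no
first redex: a beta-redex


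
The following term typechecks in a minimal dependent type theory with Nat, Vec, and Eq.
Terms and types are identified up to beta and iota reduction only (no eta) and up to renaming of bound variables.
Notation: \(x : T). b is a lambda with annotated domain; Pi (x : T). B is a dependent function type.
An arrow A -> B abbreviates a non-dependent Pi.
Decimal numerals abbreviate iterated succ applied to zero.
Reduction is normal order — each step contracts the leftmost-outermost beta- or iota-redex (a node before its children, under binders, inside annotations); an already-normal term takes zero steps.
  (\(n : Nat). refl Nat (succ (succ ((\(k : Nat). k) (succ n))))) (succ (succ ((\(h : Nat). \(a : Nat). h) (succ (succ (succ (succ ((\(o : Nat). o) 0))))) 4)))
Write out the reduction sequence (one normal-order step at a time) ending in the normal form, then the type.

normal-order reduction:
  (\(n : Nat). refl Nat (succ (succ ((\(k : Nat). k) (succ n))))) (succ (succ ((\(h : Nat). \(a : Nat). h) (succ (succ (succ (succ ((\(o : Nat). o) 0))))) 4)))
  ~> refl Nat (succ (succ ((\(n : Nat). n) (succ (succ (succ ((\(k : Nat). \(h : Nat). k) (succ (succ (succ (succ ((\(a : Nat). a) 0))))) 4)))))))
  ~> refl Nat (succ (succ (succ (succ (succ ((\(n : Nat). \(k : Nat). n) (succ (succ (succ (succ ((\(h : Nat). h) 0))))) 4))))))
  ~> refl Nat (succ (succ (succ (succ (succ ((\(n : Nat). succ (succ (succ (succ ((\(k : Nat). k) 0))))) 4))))))
  ~> refl Nat (succ (succ (succ (succ (succ (succ (succ (succ (succ ((\(n : Nat). n) 0))))))))))
  ~> refl Nat 9
inferred type:
  Eq Nat 9 9


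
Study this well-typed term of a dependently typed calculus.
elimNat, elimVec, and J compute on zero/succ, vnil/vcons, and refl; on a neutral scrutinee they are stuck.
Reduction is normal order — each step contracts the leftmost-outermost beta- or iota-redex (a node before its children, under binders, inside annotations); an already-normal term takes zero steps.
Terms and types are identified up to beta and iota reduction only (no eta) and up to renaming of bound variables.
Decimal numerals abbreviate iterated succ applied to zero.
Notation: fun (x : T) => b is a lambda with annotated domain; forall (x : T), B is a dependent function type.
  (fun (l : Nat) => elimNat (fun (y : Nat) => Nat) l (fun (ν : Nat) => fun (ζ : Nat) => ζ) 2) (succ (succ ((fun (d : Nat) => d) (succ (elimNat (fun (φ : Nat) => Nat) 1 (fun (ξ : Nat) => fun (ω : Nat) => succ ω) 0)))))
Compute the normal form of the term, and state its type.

normal form:
  4
type:
  Nat


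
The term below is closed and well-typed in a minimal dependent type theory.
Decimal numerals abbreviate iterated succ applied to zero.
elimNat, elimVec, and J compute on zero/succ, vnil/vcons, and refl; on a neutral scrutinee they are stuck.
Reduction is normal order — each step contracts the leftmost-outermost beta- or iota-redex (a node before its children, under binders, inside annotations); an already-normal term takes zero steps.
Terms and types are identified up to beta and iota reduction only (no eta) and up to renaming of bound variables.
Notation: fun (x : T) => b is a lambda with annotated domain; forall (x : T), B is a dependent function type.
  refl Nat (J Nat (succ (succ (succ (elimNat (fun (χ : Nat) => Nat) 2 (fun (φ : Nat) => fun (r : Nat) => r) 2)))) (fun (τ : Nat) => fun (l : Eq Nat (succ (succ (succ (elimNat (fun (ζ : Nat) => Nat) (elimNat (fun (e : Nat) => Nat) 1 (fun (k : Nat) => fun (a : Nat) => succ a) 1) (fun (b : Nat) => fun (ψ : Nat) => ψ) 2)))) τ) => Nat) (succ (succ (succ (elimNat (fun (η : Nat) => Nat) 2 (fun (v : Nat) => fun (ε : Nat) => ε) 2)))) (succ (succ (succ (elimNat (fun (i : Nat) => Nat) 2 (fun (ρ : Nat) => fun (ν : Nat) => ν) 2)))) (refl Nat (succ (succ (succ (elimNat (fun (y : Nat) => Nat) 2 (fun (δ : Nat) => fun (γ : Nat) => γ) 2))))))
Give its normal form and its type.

normal form:
  refl Nat 5
the term's type:
  Eq Nat 5 5


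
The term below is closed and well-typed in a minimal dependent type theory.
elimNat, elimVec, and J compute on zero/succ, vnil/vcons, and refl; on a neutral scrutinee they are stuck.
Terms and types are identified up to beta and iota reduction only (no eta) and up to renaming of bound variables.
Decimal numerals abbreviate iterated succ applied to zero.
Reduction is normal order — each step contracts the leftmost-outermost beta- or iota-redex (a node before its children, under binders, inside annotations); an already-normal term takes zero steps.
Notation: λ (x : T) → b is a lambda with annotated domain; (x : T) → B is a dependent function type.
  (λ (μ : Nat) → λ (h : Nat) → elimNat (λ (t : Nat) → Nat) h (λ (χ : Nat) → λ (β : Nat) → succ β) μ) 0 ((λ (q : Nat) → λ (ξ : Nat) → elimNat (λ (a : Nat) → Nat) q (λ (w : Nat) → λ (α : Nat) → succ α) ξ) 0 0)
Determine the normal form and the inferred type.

resulting normal form:
  0
type:
  Nat


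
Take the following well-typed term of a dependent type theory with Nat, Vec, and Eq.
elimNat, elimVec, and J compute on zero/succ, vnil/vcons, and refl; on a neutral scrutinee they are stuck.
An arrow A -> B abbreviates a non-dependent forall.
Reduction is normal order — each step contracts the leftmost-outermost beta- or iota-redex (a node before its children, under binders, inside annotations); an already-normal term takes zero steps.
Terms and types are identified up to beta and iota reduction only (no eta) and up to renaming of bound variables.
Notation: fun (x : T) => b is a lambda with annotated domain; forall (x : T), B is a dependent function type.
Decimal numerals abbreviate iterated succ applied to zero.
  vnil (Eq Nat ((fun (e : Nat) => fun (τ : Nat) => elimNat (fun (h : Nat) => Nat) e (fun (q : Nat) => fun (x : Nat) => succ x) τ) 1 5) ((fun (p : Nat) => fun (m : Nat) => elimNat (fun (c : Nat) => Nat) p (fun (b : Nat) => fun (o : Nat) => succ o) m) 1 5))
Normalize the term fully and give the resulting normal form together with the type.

resulting normal form:
  vnil (Eq Nat 6 6)
type:
  Vec (Eq Nat 6 6) 0
observation: reduction starts at a beta-redex, and 36 normal-order steps reach the normal form.


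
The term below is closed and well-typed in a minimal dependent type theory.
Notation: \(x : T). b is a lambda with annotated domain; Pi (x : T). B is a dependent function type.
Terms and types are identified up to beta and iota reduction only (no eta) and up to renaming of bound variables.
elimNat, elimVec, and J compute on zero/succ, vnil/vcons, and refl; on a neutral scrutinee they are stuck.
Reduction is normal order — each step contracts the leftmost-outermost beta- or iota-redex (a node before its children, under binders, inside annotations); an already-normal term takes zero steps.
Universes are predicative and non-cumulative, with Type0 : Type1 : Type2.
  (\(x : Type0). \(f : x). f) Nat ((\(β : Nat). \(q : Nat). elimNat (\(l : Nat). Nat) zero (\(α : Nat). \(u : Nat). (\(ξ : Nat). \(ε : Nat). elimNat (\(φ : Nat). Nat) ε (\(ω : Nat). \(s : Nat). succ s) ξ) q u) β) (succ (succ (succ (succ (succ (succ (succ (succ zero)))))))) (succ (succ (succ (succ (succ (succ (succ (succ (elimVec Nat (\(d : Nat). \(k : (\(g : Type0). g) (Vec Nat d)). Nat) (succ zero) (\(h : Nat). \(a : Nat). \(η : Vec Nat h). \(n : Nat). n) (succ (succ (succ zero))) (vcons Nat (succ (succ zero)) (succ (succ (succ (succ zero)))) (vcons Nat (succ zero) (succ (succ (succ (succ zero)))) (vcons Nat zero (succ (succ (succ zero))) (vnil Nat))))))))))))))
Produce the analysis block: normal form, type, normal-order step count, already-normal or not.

normal form:
  succ (succ (succ (succ (succ (succ (succ (succ (succ (succ (succ (succ (succ (succ (succ (succ (succ (succ (succ (succ (succ (succ (succ (succ (succ (succ (succ (succ (succ (succ (succ (succ (succ (succ (succ (succ (succ (succ (succ (succ (succ (succ (succ (succ (succ (succ (succ (succ (succ (succ (succ (succ (succ (succ (succ (succ (succ (succ (succ (succ (succ (succ (succ (succ (succ (succ (succ (succ (succ (succ (succ (succ zero)))))))))))))))))))))))))))))))))))))))))))))))))))))))))))))))))))))))
inferred type:
  Nat
normal-order step count: 397
started in normal form: no
first redex: a beta-redex


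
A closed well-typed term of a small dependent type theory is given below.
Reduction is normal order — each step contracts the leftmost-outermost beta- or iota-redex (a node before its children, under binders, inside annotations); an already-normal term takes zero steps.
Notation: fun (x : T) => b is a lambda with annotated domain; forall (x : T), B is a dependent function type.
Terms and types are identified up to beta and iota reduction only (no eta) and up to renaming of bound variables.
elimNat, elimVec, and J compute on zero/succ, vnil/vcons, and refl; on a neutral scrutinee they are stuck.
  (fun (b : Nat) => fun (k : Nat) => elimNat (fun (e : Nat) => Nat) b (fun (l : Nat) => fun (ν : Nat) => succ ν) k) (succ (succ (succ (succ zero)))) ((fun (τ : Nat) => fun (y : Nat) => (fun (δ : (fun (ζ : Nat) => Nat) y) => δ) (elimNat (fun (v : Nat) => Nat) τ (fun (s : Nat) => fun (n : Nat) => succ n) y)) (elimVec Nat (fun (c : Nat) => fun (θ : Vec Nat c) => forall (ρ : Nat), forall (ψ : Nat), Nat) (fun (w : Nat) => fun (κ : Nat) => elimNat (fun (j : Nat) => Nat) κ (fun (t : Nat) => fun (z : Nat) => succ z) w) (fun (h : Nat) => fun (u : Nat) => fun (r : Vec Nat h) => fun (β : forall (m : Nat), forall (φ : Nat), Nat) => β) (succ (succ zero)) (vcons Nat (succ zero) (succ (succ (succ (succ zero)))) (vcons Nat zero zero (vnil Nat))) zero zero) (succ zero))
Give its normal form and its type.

reduced normal form:
  succ (succ (succ (succ (succ zero))))
inferred type:
  Nat


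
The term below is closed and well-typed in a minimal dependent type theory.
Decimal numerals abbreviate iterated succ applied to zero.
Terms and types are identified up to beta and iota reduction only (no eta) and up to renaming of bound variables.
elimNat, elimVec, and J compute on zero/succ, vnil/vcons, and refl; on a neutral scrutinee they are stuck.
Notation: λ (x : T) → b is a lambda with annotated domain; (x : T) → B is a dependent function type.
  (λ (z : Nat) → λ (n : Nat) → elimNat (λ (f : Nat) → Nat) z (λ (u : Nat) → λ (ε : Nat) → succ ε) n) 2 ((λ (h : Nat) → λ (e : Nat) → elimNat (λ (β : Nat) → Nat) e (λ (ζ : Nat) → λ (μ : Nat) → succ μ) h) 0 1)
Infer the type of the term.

type:
  Nat


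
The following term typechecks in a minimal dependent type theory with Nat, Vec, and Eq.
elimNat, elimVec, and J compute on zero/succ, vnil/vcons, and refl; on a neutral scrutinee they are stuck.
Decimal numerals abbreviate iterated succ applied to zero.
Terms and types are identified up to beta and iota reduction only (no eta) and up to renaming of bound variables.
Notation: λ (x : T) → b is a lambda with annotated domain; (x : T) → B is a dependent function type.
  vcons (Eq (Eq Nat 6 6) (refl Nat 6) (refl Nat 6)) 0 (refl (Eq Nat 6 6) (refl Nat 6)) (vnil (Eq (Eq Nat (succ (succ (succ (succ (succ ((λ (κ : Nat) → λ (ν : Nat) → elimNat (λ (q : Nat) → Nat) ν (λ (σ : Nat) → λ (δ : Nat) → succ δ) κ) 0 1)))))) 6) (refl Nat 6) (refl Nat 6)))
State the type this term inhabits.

the term's type:
  Vec (Eq (Eq Nat 6 6) (refl Nat 6) (refl Nat 6)) 1


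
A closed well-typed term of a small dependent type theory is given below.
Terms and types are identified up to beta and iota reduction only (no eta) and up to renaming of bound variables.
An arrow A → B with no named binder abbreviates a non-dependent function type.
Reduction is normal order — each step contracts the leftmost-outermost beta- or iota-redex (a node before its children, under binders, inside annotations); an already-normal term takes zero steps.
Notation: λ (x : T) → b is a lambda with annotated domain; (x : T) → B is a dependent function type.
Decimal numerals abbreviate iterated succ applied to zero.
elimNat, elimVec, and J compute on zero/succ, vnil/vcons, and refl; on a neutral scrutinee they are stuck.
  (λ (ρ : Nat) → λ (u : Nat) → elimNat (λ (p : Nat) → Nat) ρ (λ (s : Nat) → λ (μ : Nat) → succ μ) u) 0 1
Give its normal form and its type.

normal form:
  1
type:
  Nat


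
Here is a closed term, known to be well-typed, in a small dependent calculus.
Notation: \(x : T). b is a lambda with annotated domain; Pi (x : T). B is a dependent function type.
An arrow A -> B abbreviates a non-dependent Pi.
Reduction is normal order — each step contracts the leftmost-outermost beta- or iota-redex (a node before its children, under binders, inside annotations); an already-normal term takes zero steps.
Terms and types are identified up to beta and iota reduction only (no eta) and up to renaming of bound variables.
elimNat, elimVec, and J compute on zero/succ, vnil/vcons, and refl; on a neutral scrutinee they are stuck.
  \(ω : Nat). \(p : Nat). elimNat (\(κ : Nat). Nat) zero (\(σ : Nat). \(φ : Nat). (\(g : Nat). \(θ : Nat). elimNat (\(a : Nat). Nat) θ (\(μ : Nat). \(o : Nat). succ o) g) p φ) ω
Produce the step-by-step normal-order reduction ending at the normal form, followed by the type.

normal-order reduction:
  \(ω : Nat). \(p : Nat). elimNat (\(κ : Nat). Nat) zero (\(σ : Nat). \(φ : Nat). (\(g : Nat). \(θ : Nat). elimNat (\(a : Nat). Nat) θ (\(μ : Nat). \(o : Nat). succ o) g) p φ) ω
  ~> \(ω : Nat). \(p : Nat). elimNat (\(κ : Nat). Nat) zero (\(σ : Nat). \(φ : Nat). (\(g : Nat). elimNat (\(θ : Nat). Nat) g (\(a : Nat). \(μ : Nat). succ μ) p) φ) ω
  ~> \(ω : Nat). \(p : Nat). elimNat (\(κ : Nat). Nat) zero (\(σ : Nat). \(φ : Nat). elimNat (\(g : Nat). Nat) φ (\(θ : Nat). \(a : Nat). succ a) p) ω
the term's type:
  Nat -> Nat -> Nat


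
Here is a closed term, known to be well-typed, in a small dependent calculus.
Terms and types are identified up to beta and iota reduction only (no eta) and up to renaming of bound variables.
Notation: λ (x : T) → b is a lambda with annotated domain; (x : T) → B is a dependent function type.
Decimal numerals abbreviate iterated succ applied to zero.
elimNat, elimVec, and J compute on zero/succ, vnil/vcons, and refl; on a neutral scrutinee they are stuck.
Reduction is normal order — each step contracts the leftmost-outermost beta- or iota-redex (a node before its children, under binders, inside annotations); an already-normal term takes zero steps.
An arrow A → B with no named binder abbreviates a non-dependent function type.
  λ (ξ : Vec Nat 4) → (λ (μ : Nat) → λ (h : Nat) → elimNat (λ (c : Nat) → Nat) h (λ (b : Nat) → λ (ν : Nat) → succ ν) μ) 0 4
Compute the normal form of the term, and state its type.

resulting normal form:
  λ (ξ : Vec Nat 4) → 4
type:
  Vec Nat 4 → Nat


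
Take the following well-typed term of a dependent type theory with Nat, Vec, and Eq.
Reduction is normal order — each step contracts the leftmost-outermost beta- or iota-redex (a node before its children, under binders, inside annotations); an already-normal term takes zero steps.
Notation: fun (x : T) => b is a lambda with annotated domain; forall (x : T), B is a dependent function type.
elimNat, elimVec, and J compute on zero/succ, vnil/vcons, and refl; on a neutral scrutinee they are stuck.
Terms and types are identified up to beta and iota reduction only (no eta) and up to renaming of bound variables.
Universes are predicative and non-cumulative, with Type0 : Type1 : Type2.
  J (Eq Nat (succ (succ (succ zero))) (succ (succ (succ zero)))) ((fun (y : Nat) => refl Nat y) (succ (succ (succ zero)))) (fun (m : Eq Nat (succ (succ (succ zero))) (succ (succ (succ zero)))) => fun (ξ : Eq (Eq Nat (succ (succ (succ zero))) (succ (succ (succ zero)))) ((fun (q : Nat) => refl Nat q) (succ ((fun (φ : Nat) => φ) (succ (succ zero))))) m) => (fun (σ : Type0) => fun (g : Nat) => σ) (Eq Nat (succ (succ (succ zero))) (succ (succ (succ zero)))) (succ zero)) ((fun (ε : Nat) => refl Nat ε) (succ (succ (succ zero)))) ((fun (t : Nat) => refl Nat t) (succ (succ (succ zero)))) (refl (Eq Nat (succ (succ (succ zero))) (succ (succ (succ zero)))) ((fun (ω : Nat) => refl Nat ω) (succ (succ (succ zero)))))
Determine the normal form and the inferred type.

resulting normal form:
  refl Nat (succ (succ (succ zero)))
inferred type:
  Eq Nat (succ (succ (succ zero))) (succ (succ (succ zero)))


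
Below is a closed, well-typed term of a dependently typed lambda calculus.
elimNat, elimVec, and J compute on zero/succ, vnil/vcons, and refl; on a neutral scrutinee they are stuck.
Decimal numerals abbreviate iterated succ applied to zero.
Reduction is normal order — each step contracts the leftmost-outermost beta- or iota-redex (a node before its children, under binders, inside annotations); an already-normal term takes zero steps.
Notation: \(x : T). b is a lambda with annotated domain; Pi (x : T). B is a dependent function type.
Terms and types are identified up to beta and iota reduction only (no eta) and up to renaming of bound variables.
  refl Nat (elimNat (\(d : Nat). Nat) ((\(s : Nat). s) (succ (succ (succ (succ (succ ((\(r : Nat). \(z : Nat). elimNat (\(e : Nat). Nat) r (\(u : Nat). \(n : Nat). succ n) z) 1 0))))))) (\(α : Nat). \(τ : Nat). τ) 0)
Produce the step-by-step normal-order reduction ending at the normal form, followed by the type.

reduction (normal order):
  refl Nat (elimNat (\(d : Nat). Nat) ((\(s : Nat). s) (succ (succ (succ (succ (succ ((\(r : Nat). \(z : Nat). elimNat (\(e : Nat). Nat) r (\(u : Nat). \(n : Nat). succ n) z) 1 0))))))) (\(α : Nat). \(τ : Nat). τ) 0)
  ~> refl Nat ((\(d : Nat). d) (succ (succ (succ (succ (succ ((\(s : Nat). \(r : Nat). elimNat (\(z : Nat). Nat) s (\(e : Nat). \(u : Nat). succ u) r) 1 0)))))))
  ~> refl Nat (succ (succ (succ (succ (succ ((\(d : Nat). \(s : Nat). elimNat (\(r : Nat). Nat) d (\(z : Nat). \(e : Nat). succ e) s) 1 0))))))
  ~> refl Nat (succ (succ (succ (succ (succ ((\(d : Nat). elimNat (\(s : Nat). Nat) 1 (\(r : Nat). \(z : Nat). succ z) d) 0))))))
  ~> refl Nat (succ (succ (succ (succ (succ (elimNat (\(d : Nat). Nat) 1 (\(s : Nat). \(r : Nat). succ r) 0))))))
  ~> refl Nat 6
type:
  Eq Nat 6 6


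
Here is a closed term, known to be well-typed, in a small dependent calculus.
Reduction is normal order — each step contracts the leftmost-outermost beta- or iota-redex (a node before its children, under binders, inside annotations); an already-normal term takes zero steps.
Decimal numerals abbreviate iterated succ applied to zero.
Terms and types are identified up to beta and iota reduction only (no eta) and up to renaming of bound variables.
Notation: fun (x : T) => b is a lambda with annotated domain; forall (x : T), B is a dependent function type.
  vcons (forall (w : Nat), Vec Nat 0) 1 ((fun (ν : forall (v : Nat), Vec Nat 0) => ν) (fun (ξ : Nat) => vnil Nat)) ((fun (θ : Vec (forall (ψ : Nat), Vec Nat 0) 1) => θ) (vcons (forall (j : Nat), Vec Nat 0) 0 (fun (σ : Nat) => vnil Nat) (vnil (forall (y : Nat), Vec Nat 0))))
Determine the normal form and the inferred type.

normal form:
  vcons (forall (w : Nat), Vec Nat 0) 1 (fun (ν : Nat) => vnil Nat) (vcons (forall (v : Nat), Vec Nat 0) 0 (fun (ξ : Nat) => vnil Nat) (vnil (forall (θ : Nat), Vec Nat 0)))
type:
  Vec (forall (w : Nat), Vec Nat 0) 2


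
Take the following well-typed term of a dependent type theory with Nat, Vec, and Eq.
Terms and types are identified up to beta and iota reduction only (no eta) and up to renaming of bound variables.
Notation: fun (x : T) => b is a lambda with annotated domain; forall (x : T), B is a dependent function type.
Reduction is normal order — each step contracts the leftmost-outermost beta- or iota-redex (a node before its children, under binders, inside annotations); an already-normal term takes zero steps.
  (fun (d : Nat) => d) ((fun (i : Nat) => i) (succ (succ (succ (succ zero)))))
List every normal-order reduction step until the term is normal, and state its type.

normal-order reduction sequence:
  (fun (d : Nat) => d) ((fun (i : Nat) => i) (succ (succ (succ (succ zero)))))
  ~> (fun (d : Nat) => d) (succ (succ (succ (succ zero))))
  ~> succ (succ (succ (succ zero)))
type:
  Nat


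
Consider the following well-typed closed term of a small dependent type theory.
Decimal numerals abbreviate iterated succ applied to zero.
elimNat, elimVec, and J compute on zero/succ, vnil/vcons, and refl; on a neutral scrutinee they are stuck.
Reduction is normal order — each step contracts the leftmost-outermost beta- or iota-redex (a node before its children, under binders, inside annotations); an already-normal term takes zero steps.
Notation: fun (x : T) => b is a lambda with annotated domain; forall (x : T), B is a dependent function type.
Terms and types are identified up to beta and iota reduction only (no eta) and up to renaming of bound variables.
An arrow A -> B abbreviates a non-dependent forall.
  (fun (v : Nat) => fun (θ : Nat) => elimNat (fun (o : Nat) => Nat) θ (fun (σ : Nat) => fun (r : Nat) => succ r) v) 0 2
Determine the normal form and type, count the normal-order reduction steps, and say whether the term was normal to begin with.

resulting normal form:
  2
the term's type:
  Nat
steps to reach normal form (normal order): 3
term was already normal: no
first contracted redex: a beta-redex


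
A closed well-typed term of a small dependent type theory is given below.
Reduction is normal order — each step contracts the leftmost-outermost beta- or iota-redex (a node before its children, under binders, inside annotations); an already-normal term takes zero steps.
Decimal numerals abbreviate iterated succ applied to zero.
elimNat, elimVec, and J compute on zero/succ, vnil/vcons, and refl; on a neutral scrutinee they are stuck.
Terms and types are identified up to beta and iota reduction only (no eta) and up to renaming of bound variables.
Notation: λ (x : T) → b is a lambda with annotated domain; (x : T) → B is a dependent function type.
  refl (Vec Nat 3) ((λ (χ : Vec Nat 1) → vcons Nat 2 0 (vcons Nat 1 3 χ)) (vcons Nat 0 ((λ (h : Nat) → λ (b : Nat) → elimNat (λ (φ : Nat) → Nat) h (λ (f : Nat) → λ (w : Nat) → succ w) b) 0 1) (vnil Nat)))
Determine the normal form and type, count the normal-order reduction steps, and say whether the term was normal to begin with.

normal form:
  refl (Vec Nat 3) (vcons Nat 2 0 (vcons Nat 1 3 (vcons Nat 0 1 (vnil Nat))))
the term's type:
  Eq (Vec Nat 3) (vcons Nat 2 0 (vcons Nat 1 3 (vcons Nat 0 1 (vnil Nat)))) (vcons Nat 2 0 (vcons Nat 1 3 (vcons Nat 0 1 (vnil Nat))))
normal-order step count: 7
already normal: no
first contracted redex: a beta-redex


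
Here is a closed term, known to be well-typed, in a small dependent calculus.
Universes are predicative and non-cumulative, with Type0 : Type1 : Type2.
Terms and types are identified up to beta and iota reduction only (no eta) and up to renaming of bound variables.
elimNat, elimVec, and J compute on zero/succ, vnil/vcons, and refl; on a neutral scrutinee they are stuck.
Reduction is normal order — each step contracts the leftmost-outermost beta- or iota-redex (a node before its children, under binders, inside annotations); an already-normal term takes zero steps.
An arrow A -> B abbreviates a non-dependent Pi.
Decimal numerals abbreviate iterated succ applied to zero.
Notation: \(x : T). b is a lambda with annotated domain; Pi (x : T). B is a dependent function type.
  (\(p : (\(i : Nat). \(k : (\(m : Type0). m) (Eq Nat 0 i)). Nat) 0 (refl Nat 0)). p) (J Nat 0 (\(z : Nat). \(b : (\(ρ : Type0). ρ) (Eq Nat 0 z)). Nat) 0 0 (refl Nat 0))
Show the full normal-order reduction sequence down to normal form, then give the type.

normal-order reduction:
  (\(p : (\(i : Nat). \(k : (\(m : Type0). m) (Eq Nat 0 i)). Nat) 0 (refl Nat 0)). p) (J Nat 0 (\(z : Nat). \(b : (\(ρ : Type0). ρ) (Eq Nat 0 z)). Nat) 0 0 (refl Nat 0))
  ~> J Nat 0 (\(p : Nat). \(i : (\(k : Type0). k) (Eq Nat 0 p)). Nat) 0 0 (refl Nat 0)
  ~> 0
type:
  Nat


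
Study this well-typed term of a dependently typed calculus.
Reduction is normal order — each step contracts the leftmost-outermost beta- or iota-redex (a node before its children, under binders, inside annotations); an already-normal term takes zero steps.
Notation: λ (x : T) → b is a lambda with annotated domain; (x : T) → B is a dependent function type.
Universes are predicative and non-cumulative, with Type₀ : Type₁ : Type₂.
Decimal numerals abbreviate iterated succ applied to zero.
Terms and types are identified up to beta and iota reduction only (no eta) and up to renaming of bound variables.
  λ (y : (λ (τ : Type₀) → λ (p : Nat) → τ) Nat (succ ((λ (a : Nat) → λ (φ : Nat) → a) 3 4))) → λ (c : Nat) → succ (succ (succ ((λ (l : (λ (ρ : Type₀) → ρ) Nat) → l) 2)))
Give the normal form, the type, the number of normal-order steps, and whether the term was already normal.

resulting normal form:
  λ (y : Nat) → λ (τ : Nat) → 5
type:
  (y : Nat) → (τ : Nat) → Nat
normal-order step count: 3
already normal: no
first contracted redex: a beta-redex


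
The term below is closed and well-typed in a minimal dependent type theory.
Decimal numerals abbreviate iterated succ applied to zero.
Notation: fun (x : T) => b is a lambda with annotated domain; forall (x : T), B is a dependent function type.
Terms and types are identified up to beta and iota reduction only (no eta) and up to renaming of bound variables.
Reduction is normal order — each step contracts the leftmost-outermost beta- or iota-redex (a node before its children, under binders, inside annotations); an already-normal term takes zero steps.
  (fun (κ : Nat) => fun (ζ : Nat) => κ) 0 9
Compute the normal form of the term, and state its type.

resulting normal form:
  0
the term's type:
  Nat
observation: 2 normal-order steps normalize the term, beginning with a beta-redex.


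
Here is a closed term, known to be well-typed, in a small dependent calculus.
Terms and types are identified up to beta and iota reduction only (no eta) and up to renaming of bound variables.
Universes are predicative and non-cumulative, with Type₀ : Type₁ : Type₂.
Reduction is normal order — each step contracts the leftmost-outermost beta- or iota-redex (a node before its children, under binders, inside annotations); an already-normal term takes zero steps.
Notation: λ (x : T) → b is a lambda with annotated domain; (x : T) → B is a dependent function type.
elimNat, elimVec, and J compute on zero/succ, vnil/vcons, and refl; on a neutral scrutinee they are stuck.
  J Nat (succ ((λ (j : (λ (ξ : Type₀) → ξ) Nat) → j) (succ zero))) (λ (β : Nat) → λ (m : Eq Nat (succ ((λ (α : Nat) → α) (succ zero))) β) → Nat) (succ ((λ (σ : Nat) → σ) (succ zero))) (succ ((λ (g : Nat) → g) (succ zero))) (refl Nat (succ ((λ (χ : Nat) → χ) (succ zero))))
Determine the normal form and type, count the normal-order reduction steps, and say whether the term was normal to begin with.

resulting normal form:
  succ (succ zero)
the term's type:
  Nat
steps to reach normal form (normal order): 2
term was already normal: no
first contracted redex: a J iota-redex


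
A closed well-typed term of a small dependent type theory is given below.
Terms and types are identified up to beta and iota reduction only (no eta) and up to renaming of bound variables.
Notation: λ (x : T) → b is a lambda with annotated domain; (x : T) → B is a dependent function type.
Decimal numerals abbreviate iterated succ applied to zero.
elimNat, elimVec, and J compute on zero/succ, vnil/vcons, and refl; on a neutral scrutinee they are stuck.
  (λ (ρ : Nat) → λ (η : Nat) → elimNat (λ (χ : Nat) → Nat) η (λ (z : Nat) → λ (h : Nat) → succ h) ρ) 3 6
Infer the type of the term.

the term's type:
  Nat


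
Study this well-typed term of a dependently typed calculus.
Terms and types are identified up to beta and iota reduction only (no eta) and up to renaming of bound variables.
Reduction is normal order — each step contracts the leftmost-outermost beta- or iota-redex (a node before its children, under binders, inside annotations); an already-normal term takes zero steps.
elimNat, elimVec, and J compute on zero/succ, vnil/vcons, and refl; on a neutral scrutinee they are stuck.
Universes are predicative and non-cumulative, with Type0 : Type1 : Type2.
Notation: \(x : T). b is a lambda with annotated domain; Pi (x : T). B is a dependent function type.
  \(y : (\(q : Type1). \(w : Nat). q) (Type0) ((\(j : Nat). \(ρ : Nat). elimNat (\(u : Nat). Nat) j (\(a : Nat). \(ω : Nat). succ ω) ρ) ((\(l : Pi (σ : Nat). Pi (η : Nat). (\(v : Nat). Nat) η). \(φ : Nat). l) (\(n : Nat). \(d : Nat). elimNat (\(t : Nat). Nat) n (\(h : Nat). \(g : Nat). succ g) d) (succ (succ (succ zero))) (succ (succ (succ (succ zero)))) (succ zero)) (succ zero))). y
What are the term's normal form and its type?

normal form:
  \(y : Type0). y
the term's type:
  Pi (y : Type0). Type0


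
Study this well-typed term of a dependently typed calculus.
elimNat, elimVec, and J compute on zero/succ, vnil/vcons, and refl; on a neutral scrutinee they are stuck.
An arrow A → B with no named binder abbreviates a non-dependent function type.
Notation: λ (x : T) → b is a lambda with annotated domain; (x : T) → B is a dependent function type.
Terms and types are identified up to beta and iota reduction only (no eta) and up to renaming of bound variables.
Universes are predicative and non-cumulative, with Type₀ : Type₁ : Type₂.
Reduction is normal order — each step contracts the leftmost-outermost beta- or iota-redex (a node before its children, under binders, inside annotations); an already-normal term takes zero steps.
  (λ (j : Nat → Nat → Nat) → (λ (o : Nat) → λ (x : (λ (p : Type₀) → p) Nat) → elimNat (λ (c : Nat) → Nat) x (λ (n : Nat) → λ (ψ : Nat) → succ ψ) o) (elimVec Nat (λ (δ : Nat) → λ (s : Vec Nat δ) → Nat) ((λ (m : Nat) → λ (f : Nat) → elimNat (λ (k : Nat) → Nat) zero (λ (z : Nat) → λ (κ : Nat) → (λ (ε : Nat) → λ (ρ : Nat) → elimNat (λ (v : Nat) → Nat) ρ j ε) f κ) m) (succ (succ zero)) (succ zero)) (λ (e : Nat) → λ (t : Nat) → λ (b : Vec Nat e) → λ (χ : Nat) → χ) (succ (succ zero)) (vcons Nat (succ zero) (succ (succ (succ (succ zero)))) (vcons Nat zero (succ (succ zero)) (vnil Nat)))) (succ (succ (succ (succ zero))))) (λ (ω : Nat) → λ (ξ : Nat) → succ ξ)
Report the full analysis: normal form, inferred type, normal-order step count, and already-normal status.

normal form:
  succ (succ (succ (succ (succ (succ zero)))))
type:
  Nat
reduction steps (normal order): 42
term was already normal: no
first contracted redex: a beta-redex


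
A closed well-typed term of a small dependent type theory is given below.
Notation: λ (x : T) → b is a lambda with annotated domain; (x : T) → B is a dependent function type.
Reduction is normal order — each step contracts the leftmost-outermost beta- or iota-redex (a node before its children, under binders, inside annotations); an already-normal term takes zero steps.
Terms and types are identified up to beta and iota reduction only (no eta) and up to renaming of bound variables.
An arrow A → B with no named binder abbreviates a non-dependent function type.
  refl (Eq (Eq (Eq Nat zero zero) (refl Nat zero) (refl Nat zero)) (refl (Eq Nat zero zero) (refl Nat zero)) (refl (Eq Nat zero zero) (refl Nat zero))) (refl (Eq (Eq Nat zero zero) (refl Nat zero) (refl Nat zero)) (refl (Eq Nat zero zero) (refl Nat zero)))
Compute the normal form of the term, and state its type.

normal form:
  refl (Eq (Eq (Eq Nat zero zero) (refl Nat zero) (refl Nat zero)) (refl (Eq Nat zero zero) (refl Nat zero)) (refl (Eq Nat zero zero) (refl Nat zero))) (refl (Eq (Eq Nat zero zero) (refl Nat zero) (refl Nat zero)) (refl (Eq Nat zero zero) (refl Nat zero)))
inferred type:
  Eq (Eq (Eq (Eq Nat zero zero) (refl Nat zero) (refl Nat zero)) (refl (Eq Nat zero zero) (refl Nat zero)) (refl (Eq Nat zero zero) (refl Nat zero))) (refl (Eq (Eq Nat zero zero) (refl Nat zero) (refl Nat zero)) (refl (Eq Nat zero zero) (refl Nat zero))) (refl (Eq (Eq Nat zero zero) (refl Nat zero) (refl Nat zero)) (refl (Eq Nat zero zero) (refl Nat zero)))


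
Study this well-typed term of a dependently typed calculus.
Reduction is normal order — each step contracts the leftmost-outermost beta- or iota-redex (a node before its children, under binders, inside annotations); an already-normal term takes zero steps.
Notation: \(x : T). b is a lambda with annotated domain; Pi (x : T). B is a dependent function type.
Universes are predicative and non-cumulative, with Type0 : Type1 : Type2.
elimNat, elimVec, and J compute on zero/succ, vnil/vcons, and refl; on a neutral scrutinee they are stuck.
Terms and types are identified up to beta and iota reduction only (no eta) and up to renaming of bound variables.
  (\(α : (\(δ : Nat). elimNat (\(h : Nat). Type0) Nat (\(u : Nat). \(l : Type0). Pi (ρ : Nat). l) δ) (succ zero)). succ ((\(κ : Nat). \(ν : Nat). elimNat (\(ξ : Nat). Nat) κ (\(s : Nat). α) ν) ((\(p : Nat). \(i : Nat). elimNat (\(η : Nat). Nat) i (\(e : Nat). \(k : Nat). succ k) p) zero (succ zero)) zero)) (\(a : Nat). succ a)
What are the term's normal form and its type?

normal form:
  succ (succ zero)
type:
  Nat


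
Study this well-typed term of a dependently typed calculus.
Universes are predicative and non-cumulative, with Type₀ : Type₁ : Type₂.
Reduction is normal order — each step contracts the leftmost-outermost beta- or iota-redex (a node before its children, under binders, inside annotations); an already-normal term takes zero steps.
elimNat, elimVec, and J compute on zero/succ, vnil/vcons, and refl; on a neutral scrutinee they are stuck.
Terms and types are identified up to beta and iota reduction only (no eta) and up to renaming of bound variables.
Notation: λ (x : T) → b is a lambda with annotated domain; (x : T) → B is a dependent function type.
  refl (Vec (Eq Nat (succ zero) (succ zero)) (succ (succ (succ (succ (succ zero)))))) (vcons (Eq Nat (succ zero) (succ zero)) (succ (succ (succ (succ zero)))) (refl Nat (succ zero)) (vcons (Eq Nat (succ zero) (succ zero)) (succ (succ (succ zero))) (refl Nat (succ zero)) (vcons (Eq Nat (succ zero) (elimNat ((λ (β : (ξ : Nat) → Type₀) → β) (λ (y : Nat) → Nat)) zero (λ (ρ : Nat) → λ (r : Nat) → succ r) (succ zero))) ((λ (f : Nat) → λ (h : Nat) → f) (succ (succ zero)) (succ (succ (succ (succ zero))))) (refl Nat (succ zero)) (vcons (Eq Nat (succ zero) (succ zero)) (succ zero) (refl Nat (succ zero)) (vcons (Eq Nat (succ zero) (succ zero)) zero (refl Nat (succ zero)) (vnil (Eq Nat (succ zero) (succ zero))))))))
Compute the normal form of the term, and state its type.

resulting normal form:
  refl (Vec (Eq Nat (succ zero) (succ zero)) (succ (succ (succ (succ (succ zero)))))) (vcons (Eq Nat (succ zero) (succ zero)) (succ (succ (succ (succ zero)))) (refl Nat (succ zero)) (vcons (Eq Nat (succ zero) (succ zero)) (succ (succ (succ zero))) (refl Nat (succ zero)) (vcons (Eq Nat (succ zero) (succ zero)) (succ (succ zero)) (refl Nat (succ zero)) (vcons (Eq Nat (succ zero) (succ zero)) (succ zero) (refl Nat (succ zero)) (vcons (Eq Nat (succ zero) (succ zero)) zero (refl Nat (succ zero)) (vnil (Eq Nat (succ zero) (succ zero))))))))
inferred type:
  Eq (Vec (Eq Nat (succ zero) (succ zero)) (succ (succ (succ (succ (succ zero)))))) (vcons (Eq Nat (succ zero) (succ zero)) (succ (succ (succ (succ zero)))) (refl Nat (succ zero)) (vcons (Eq Nat (succ zero) (succ zero)) (succ (succ (succ zero))) (refl Nat (succ zero)) (vcons (Eq Nat (succ zero) (succ zero)) (succ (succ zero)) (refl Nat (succ zero)) (vcons (Eq Nat (succ zero) (succ zero)) (succ zero) (refl Nat (succ zero)) (vcons (Eq Nat (succ zero) (succ zero)) zero (refl Nat (succ zero)) (vnil (Eq Nat (succ zero) (succ zero)))))))) (vcons (Eq Nat (succ zero) (succ zero)) (succ (succ (succ (succ zero)))) (refl Nat (succ zero)) (vcons (Eq Nat (succ zero) (succ zero)) (succ (succ (succ zero))) (refl Nat (succ zero)) (vcons (Eq Nat (succ zero) (succ zero)) (succ (succ zero)) (refl Nat (succ zero)) (vcons (Eq Nat (succ zero) (succ zero)) (succ zero) (refl Nat (succ zero)) (vcons (Eq Nat (succ zero) (succ zero)) zero (refl Nat (succ zero)) (vnil (Eq Nat (succ zero) (succ zero))))))))
observation: 6 normal-order steps separate the term from its normal form.


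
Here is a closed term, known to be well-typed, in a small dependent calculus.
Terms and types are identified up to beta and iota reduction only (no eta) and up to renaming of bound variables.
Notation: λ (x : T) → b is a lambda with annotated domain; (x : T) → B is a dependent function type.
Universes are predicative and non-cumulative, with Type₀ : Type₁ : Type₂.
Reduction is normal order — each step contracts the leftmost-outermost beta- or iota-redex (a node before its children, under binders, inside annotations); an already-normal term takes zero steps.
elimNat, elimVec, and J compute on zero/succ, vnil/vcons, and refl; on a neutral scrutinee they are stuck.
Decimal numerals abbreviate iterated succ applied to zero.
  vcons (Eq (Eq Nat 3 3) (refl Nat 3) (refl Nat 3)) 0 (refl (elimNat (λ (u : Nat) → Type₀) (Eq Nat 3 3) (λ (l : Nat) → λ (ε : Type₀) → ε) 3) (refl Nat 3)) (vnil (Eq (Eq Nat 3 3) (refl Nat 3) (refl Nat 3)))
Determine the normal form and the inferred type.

reduced normal form:
  vcons (Eq (Eq Nat 3 3) (refl Nat 3) (refl Nat 3)) 0 (refl (Eq Nat 3 3) (refl Nat 3)) (vnil (Eq (Eq Nat 3 3) (refl Nat 3) (refl Nat 3)))
the term's type:
  Vec (Eq (Eq Nat 3 3) (refl Nat 3) (refl Nat 3)) 1
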